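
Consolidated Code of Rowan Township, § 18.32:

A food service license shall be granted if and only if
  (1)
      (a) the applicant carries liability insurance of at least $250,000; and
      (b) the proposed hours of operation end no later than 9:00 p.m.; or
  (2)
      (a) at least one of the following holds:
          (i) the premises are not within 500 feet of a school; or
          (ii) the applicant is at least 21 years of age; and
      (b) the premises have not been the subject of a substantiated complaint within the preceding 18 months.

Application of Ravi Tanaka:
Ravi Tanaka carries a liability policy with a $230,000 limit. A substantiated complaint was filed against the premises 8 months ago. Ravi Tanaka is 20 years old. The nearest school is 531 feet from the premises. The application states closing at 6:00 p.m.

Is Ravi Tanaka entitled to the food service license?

(a) insurance ≥ $250,000 — not satisfied.
(b) closes by 9 p.m. — holds.
(1) = F AND T = false.
(i) ≥500 ft from school — holds.
(ii) age ≥ 21 — fails.
(a): T OR F → true.
(b) no complaint in 18 mo. — not met.
(2) = T AND F = false.
Overall: F OR F → false.

No — denied.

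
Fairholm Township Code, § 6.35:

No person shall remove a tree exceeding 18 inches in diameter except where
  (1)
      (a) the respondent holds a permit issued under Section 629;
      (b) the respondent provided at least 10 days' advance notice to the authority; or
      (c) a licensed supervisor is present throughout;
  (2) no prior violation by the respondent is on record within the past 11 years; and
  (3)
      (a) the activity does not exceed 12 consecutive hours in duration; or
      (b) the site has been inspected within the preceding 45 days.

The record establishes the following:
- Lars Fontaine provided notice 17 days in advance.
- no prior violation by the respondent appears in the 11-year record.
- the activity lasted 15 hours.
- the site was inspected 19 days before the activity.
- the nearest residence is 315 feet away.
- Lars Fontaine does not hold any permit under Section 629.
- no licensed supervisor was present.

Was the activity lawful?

Yes — lawful.

(a) holds permit — not satisfied.
(b) ≥10 days' notice — met.
(c) supervisor present — fails.
(1) = F OR T OR F = true.
(2) no prior violation — satisfied.
(a) ≤ 12 hrs duration — not met.
(b) site inspected — holds.
So (3) is satisfied (F OR T).
Overall: T AND T AND T → true.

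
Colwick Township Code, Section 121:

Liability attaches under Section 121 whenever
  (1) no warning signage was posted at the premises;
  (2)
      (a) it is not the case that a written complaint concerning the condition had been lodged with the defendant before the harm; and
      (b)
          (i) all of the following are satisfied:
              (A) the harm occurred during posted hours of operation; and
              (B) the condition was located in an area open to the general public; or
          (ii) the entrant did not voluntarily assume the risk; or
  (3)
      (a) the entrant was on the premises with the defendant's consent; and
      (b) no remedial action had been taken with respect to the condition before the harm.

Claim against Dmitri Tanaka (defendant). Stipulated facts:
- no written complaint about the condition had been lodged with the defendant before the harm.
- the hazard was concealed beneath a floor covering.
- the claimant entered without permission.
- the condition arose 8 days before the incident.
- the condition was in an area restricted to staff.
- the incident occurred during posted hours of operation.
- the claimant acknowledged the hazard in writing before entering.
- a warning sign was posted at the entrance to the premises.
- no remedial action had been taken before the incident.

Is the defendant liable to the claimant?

No — not liable.

(1) no signage posted — not met.
(a) not (complaint lodged) — satisfied.
(A) during posted hours — met.
(B) public area — fails.
(i): T AND F → false.
(ii) no assumed risk — fails.
(b) = F OR F = false.
(2) = T AND F = false.
(a) consent to enter — fails.
(b) no remedial action — satisfied.
So (3) is not satisfied (F AND T).
Overall: F OR F OR F → false.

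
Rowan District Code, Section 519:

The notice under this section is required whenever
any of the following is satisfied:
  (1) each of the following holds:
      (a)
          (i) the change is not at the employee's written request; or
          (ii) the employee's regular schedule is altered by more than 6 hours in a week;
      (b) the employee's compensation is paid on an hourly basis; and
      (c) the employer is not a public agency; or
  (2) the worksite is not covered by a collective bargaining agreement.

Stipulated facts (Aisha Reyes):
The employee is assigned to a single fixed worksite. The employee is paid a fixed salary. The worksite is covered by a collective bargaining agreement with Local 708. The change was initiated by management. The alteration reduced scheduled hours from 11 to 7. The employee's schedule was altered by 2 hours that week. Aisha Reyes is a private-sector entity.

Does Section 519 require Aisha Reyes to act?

No — not required.

(i) not employee-requested — met.
(ii) schedule shift > 6h — not satisfied.
(a) = T OR F = true.
(b) hourly-paid — not satisfied.
(c) not (public agency) — met.
(1) = T AND F AND T = false.
(2) no CBA — not met.
Overall: F OR F → false.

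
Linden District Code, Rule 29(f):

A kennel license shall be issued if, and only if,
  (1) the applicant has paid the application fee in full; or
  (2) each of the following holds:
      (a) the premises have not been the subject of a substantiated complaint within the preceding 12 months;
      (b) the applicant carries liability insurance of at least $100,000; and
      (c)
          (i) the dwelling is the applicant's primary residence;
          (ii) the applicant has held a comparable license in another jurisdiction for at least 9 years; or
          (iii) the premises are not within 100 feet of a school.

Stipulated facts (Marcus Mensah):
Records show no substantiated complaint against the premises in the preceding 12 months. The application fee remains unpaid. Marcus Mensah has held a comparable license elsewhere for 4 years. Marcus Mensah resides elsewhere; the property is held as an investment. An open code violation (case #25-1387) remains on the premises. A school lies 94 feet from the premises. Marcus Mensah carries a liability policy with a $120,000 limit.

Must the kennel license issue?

(1) fee paid — fails.
(a) no complaint in 12 mo. — met.
(b) insurance ≥ $100,000 — holds.
(i) primary residence — fails.
(ii) prior license ≥ 9 yr — fails.
(iii) ≥100 ft from school — fails.
So (c) is not satisfied (F OR F OR F).
So (2) is not satisfied (T AND T AND F).
Overall: F OR F → false.

No — denied.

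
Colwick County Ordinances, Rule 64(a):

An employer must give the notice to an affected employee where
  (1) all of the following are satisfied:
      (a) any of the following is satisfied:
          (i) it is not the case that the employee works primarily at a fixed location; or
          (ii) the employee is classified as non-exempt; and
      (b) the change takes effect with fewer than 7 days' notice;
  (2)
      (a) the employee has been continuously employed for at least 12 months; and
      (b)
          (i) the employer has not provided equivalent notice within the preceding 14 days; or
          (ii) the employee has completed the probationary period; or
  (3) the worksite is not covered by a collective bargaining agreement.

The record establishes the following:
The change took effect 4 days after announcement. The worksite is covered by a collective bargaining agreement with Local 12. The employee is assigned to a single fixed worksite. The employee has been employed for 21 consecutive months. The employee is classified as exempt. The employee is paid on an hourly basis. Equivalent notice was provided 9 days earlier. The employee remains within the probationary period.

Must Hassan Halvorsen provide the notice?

No — not required.

(i) not (fixed location) — not met.
(ii) non-exempt — fails.
(a): F OR F → false.
(b) < 7 days' notice — satisfied.
(1): F AND T → false.
(a) tenure ≥ 12 mo. — holds.
(i) no recent notice — fails.
(ii) past probation — not met.
(b): F OR F → false.
(2): T AND F → false.
(3) no CBA — not met.
Overall: F OR F OR F → false.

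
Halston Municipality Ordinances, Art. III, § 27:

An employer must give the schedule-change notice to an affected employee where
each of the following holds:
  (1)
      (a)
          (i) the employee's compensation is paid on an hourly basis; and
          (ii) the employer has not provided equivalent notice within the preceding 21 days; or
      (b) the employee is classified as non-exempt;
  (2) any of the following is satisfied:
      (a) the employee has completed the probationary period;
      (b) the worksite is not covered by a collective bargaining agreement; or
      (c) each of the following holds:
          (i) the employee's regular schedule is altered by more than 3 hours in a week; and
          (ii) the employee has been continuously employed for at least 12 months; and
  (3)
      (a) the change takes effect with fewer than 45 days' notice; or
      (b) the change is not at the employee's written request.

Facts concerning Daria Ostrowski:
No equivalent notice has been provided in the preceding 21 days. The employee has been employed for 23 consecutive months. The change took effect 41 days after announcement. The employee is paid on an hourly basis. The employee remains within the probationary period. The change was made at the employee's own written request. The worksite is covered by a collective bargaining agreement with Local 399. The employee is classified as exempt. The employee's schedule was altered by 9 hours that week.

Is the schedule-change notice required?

(i) hourly-paid — met.
(ii) no recent notice — holds.
(a) = T AND T = true.
(b) non-exempt — not met.
So (1) is satisfied (T OR F).
(a) past probation — not met.
(b) no CBA — fails.
(i) schedule shift > 3h — met.
(ii) tenure ≥ 12 mo. — met.
So (c) is satisfied (T AND T).
(2): F OR F OR T → true.
(a) < 45 days' notice — holds.
(b) not employee-requested — fails.
So (3) is satisfied (T OR F).
Overall = T AND T AND T = true.

Yes — required.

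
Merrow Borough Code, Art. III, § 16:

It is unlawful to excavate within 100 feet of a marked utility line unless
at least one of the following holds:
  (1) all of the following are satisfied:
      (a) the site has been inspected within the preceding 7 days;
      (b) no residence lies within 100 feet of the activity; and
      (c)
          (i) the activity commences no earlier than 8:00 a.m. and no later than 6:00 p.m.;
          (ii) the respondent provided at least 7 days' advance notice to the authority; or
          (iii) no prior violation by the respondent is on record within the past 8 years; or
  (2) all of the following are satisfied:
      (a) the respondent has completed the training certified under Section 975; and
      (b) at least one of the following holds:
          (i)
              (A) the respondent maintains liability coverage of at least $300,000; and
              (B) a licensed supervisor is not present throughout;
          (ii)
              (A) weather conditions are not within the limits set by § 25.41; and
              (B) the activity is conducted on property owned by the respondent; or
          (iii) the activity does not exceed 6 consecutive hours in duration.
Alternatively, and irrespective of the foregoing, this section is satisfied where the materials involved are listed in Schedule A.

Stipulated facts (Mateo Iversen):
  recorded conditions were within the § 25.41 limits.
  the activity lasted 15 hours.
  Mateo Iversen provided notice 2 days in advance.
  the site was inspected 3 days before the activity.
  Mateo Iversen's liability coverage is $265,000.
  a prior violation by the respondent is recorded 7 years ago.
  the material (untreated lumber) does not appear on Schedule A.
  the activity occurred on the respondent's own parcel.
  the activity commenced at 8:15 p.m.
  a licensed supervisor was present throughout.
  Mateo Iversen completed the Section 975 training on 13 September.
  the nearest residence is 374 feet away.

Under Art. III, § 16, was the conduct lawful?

No — unlawful.

(a) site inspected — met.
(b) no residence in 100 ft — holds.
(i) start within hours — not satisfied.
(ii) ≥7 days' notice — not satisfied.
(iii) no prior violation — not met.
So (c) is not satisfied (F OR F OR F).
(1) = T AND T AND F = false.
(a) training certified — met.
(A) coverage ≥ $300,000 — not satisfied.
(B) not (supervisor present) — not met.
(i): F AND F → false.
(A) not (weather ok) — not met.
(B) own property — satisfied.
(ii): F AND T → false.
(iii) ≤ 6 hrs duration — fails.
(b): F OR F OR F → false.
So (2) is not satisfied (T AND F).
Overall: F OR F → false.
Exception (Schedule A material) — not satisfied.
Result: main false OR exception false → false.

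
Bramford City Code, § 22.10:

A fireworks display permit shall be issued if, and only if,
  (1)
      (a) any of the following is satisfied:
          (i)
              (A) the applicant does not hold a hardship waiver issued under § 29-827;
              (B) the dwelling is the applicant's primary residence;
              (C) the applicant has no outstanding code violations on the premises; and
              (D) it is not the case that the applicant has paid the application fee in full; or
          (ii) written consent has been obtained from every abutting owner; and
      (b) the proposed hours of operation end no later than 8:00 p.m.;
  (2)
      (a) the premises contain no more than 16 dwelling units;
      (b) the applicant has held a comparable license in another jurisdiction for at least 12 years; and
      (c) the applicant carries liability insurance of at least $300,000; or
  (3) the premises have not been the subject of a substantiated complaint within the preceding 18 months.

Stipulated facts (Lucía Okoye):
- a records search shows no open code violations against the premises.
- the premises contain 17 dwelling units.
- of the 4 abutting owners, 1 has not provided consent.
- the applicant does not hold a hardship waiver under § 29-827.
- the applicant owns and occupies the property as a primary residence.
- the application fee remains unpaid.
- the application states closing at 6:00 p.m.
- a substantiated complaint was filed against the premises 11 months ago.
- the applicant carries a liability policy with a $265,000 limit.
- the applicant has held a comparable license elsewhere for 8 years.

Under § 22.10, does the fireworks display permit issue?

(A) not (hardship waiver) — satisfied.
(B) primary residence — holds.
(C) no code violations — met.
(D) not (fee paid) — satisfied.
(i) = T AND T AND T AND T = true.
(ii) all abutters consent — not satisfied.
So (a) is satisfied (T OR F).
(b) closes by 8 p.m. — met.
(1): T AND T → true.
(a) ≤ 16 units — not met.
(b) prior license ≥ 12 yr — not met.
(c) insurance ≥ $300,000 — fails.
So (2) is not satisfied (F AND F AND F).
(3) no complaint in 18 mo. — fails.
So Overall is satisfied (T OR F OR F).

Yes — granted.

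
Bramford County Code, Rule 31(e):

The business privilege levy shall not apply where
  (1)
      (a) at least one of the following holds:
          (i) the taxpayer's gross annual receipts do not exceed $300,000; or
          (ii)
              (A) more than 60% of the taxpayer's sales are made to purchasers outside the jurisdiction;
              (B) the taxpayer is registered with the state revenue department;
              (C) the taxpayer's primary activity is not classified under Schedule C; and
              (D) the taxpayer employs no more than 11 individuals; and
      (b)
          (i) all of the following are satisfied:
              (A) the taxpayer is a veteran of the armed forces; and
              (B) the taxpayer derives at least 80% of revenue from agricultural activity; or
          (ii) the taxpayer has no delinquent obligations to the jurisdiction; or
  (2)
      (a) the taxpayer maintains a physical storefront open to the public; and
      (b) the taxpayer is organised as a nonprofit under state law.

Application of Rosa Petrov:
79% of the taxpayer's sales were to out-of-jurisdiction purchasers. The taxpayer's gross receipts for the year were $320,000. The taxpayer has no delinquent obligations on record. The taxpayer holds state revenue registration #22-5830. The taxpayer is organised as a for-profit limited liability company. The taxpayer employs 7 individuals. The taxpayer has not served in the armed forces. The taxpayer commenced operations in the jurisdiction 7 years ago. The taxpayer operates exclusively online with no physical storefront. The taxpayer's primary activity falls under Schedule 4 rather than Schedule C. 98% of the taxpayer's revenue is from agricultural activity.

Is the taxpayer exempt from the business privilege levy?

(i) receipts ≤ $300,000 — not met.
(A) >60% out-of-jur. sales — holds.
(B) state-registered — met.
(C) not (Schedule C activity) — met.
(D) ≤ 11 employees — holds.
(ii): T AND T AND T AND T → true.
So (a) is satisfied (F OR T).
(A) veteran — fails.
(B) ≥80% agricultural — holds.
(i): F AND T → false.
(ii) no delinquency — met.
So (b) is satisfied (F OR T).
So (1) is satisfied (T AND T).
(a) has storefront — not satisfied.
(b) nonprofit — not met.
(2): F AND F → false.
So Overall is satisfied (T OR F).

Yes — exempt.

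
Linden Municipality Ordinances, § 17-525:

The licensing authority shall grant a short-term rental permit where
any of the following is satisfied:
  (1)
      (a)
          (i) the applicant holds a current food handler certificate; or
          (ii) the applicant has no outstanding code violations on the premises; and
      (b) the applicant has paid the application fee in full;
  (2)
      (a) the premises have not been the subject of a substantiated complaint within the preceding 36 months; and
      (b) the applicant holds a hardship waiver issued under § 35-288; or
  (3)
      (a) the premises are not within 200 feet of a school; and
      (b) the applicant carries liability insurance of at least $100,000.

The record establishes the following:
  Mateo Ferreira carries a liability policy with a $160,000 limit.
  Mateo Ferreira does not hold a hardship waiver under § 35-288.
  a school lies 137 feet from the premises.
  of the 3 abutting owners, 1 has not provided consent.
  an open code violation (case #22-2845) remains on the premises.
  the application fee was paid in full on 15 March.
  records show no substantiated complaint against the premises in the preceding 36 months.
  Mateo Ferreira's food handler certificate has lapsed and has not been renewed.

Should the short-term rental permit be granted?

(i) food handler cert. — not satisfied.
(ii) no code violations — not satisfied.
(a): F OR F → false.
(b) fee paid — holds.
(1) = F AND T = false.
(a) no complaint in 36 mo. — met.
(b) hardship waiver — not satisfied.
(2) = T AND F = false.
(a) ≥200 ft from school — not satisfied.
(b) insurance ≥ $100,000 — satisfied.
So (3) is not satisfied (F AND T).
So Overall is not satisfied (F OR F OR F).

No — denied.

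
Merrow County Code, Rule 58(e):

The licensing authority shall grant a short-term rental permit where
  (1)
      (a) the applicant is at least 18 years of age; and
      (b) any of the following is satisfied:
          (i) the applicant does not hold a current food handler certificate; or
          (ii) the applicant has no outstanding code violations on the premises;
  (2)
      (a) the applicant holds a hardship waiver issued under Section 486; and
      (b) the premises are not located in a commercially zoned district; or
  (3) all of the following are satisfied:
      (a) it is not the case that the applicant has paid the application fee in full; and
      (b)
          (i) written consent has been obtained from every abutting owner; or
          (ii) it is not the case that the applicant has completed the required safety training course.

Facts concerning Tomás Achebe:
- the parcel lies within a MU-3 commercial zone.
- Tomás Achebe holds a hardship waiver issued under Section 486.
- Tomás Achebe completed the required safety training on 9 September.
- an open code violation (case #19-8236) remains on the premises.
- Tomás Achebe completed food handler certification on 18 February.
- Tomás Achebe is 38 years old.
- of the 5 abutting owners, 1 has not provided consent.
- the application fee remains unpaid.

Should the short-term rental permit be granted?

No — denied.

(a) age ≥ 18 — holds.
(i) not (food handler cert.) — fails.
(ii) no code violations — fails.
So (b) is not satisfied (F OR F).
So (1) is not satisfied (T AND F).
(a) hardship waiver — satisfied.
(b) not (commercially zoned) — fails.
So (2) is not satisfied (T AND F).
(a) not (fee paid) — holds.
(i) all abutters consent — not satisfied.
(ii) not (safety training) — not met.
(b): F OR F → false.
(3): T AND F → false.
So Overall is not satisfied (F OR F OR F).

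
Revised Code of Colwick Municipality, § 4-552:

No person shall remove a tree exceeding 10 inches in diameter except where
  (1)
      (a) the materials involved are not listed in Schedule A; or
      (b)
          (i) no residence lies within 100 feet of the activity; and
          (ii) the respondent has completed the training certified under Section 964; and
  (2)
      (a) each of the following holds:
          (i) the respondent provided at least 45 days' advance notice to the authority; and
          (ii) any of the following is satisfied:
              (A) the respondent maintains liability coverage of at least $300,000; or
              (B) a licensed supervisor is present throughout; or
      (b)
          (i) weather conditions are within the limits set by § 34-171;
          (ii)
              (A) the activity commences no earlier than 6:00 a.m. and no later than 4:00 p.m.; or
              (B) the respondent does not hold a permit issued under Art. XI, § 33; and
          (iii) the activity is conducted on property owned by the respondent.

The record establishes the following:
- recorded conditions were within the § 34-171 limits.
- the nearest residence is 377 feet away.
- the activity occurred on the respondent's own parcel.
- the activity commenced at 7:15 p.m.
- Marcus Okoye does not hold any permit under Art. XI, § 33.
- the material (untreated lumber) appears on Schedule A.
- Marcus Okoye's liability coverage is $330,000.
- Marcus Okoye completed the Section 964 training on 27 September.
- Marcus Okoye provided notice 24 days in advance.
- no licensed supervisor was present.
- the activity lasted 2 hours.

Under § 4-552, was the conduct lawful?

Yes — lawful.

(a) not (Schedule A material) — not met.
(i) no residence in 100 ft — satisfied.
(ii) training certified — met.
(b) = T AND T = true.
(1) = F OR T = true.
(i) ≥45 days' notice — not met.
(A) coverage ≥ $300,000 — met.
(B) supervisor present — fails.
(ii) = T OR F = true.
So (a) is not satisfied (F AND T).
(i) weather ok — met.
(A) start within hours — not satisfied.
(B) not (holds permit) — holds.
(ii) = F OR T = true.
(iii) own property — holds.
So (b) is satisfied (T AND T AND T).
(2) = F OR T = true.
Overall: T AND T → true.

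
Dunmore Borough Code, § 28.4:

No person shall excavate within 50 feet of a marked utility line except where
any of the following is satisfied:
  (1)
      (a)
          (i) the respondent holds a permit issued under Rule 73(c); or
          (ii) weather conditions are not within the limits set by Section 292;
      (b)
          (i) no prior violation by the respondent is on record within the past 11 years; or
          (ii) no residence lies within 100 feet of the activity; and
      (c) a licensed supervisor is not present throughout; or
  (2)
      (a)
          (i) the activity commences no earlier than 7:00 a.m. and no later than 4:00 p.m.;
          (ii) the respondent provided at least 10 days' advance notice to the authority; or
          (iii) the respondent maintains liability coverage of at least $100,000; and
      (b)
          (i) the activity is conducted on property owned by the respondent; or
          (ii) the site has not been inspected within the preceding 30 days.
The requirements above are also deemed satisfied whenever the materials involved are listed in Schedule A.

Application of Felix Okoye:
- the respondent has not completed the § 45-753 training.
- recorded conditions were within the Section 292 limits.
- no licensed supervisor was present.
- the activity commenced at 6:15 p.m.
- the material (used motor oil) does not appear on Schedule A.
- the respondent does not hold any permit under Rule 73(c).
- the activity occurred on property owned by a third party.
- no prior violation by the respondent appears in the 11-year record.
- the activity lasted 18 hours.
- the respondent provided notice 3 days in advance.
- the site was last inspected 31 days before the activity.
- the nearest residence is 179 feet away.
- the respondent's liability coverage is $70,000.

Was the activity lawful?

No — unlawful.

(i) holds permit — fails.
(ii) not (weather ok) — fails.
So (a) is not satisfied (F OR F).
(i) no prior violation — met.
(ii) no residence in 100 ft — holds.
(b): T OR T → true.
(c) not (supervisor present) — satisfied.
(1) = F AND T AND T = false.
(i) start within hours — not satisfied.
(ii) ≥10 days' notice — fails.
(iii) coverage ≥ $100,000 — not satisfied.
(a) = F OR F OR F = false.
(i) own property — not met.
(ii) not (site inspected) — satisfied.
(b): F OR T → true.
(2): F AND T → false.
Overall: F OR F → false.
Exception (Schedule A material) — not satisfied.
Result: main false OR exception false → false.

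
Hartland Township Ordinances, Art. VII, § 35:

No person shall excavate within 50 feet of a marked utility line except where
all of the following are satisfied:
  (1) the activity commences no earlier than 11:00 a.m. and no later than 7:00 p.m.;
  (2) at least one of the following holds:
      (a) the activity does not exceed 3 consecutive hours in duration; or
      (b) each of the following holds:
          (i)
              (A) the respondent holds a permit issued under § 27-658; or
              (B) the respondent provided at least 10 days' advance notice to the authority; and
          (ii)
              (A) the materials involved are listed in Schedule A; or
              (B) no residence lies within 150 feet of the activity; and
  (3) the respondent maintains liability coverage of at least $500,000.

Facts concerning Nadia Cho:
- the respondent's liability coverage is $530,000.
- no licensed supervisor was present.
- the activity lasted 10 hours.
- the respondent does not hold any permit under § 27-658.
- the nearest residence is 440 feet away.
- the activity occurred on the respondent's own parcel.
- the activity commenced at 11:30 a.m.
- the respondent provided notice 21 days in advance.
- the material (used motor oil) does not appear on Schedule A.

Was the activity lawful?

(1) start within hours — holds.
(a) ≤ 3 hrs duration — not satisfied.
(A) holds permit — not satisfied.
(B) ≥10 days' notice — met.
So (i) is satisfied (F OR T).
(A) Schedule A material — fails.
(B) no residence in 150 ft — met.
(ii): F OR T → true.
(b) = T AND T = true.
So (2) is satisfied (F OR T).
(3) coverage ≥ $500,000 — holds.
Overall: T AND T AND T → true.

Yes — lawful.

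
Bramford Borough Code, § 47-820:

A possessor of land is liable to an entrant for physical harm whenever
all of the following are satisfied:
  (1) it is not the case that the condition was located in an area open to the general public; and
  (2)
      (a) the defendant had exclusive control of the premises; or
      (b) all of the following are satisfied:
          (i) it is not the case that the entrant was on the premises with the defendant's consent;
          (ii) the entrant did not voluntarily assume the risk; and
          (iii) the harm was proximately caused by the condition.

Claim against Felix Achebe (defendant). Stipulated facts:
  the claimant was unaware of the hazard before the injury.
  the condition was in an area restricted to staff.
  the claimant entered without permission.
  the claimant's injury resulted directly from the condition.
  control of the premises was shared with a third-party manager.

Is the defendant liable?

Yes — liable.

(1) not (public area) — holds.
(a) exclusive control — not satisfied.
(i) not (consent to enter) — met.
(ii) no assumed risk — holds.
(iii) proximate cause — holds.
So (b) is satisfied (T AND T AND T).
So (2) is satisfied (F OR T).
Overall: T AND T → true.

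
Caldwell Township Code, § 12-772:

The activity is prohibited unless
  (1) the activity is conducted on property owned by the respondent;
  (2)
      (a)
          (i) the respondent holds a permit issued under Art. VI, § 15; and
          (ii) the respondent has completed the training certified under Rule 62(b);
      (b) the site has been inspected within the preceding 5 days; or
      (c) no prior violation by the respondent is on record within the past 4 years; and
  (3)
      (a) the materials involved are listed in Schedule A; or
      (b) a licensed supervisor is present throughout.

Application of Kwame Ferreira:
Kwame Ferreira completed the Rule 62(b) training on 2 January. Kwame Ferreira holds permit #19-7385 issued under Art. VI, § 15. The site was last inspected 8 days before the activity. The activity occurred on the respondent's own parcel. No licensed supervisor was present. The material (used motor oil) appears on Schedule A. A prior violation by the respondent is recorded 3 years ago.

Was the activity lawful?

(1) own property — met.
(i) holds permit — holds.
(ii) training certified — met.
So (a) is satisfied (T AND T).
(b) site inspected — not met.
(c) no prior violation — not satisfied.
(2) = T OR F OR F = true.
(a) Schedule A material — holds.
(b) supervisor present — not met.
(3) = T OR F = true.
Overall = T AND T AND T = true.

Yes — lawful.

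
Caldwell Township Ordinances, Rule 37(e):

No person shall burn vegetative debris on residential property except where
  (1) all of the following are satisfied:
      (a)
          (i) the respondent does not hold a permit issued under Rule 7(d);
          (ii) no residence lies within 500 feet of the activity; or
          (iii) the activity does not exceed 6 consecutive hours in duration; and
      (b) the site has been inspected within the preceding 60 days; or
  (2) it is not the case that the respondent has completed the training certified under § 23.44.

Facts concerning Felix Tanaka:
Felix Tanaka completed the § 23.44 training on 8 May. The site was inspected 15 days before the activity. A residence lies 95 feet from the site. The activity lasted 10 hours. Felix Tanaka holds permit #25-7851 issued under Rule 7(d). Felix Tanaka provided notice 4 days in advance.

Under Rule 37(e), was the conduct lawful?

(i) not (holds permit) — not met.
(ii) no residence in 500 ft — fails.
(iii) ≤ 6 hrs duration — not met.
(a) = F OR F OR F = false.
(b) site inspected — holds.
(1): F AND T → false.
(2) not (training certified) — not met.
Overall = F OR F = false.

No — unlawful.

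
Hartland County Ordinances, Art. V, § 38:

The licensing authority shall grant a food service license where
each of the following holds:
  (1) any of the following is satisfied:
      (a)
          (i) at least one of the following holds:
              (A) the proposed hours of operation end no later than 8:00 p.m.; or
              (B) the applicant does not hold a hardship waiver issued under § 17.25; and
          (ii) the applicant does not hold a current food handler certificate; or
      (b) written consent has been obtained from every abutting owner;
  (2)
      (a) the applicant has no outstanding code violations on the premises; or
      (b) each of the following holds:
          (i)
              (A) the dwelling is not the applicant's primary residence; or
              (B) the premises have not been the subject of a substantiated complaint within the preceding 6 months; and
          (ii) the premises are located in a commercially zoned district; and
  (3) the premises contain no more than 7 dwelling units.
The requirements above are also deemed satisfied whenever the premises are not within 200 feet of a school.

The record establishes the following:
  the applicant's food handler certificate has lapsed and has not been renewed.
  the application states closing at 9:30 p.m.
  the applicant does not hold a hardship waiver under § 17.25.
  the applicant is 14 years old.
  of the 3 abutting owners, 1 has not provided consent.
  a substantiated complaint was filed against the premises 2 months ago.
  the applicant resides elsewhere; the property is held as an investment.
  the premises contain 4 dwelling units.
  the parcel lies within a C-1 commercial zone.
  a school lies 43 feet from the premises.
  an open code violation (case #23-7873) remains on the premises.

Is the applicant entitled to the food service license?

(A) closes by 8 p.m. — not met.
(B) not (hardship waiver) — holds.
(i): F OR T → true.
(ii) not (food handler cert.) — met.
So (a) is satisfied (T AND T).
(b) all abutters consent — not satisfied.
So (1) is satisfied (T OR F).
(a) no code violations — not satisfied.
(A) not (primary residence) — holds.
(B) no complaint in 6 mo. — fails.
So (i) is satisfied (T OR F).
(ii) commercially zoned — satisfied.
(b) = T AND T = true.
(2) = F OR T = true.
(3) ≤ 7 units — holds.
Overall = T AND T AND T = true.
Exception (≥200 ft from school) — not satisfied.
Result: main true OR exception false → true.

Yes — granted.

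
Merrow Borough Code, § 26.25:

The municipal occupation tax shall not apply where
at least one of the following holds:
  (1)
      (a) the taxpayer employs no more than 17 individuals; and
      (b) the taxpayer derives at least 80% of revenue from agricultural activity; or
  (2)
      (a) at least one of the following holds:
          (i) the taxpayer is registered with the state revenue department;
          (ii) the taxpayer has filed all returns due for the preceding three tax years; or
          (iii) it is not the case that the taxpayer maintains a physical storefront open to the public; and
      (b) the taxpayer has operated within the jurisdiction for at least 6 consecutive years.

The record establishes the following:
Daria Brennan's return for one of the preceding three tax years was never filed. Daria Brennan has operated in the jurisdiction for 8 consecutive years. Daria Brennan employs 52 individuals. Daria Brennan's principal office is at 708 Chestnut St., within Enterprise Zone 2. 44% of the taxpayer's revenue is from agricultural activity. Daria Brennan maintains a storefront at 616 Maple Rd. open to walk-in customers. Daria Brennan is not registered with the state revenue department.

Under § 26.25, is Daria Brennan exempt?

(a) ≤ 17 employees — not satisfied.
(b) ≥80% agricultural — not satisfied.
So (1) is not satisfied (F AND F).
(i) state-registered — not met.
(ii) returns current — not satisfied.
(iii) not (has storefront) — fails.
(a) = F OR F OR F = false.
(b) ≥ 6 yrs in jurisdiction — holds.
(2): F AND T → false.
Overall = F OR F = false.

No — not exempt.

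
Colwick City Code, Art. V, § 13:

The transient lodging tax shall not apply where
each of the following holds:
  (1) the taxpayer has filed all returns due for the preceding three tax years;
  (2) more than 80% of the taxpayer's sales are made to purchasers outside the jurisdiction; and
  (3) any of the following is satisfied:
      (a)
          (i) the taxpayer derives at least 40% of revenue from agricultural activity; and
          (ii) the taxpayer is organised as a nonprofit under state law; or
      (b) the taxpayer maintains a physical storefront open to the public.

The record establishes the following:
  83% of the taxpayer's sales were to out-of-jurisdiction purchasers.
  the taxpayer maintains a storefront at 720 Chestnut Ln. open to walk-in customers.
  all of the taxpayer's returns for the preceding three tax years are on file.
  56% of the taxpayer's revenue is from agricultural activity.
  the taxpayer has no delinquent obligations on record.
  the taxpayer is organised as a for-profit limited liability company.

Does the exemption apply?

Yes — exempt.

(1) returns current — holds.
(2) >80% out-of-jur. sales — satisfied.
(i) ≥40% agricultural — satisfied.
(ii) nonprofit — not satisfied.
So (a) is not satisfied (T AND F).
(b) has storefront — holds.
So (3) is satisfied (F OR T).
Overall = T AND T AND T = true.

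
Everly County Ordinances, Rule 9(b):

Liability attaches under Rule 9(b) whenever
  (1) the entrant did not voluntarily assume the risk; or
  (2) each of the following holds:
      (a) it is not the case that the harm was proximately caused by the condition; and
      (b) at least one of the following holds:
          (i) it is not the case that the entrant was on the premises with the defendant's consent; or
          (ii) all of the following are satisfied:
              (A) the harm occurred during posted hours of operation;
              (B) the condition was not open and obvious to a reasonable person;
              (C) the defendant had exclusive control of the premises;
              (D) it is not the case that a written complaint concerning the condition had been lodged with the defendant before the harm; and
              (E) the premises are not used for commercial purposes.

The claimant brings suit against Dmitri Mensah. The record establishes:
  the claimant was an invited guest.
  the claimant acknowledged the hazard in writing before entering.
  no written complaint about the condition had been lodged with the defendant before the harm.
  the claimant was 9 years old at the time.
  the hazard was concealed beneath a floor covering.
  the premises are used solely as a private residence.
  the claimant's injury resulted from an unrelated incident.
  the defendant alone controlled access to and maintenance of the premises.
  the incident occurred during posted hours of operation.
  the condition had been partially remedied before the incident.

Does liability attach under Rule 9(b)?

(1) no assumed risk — fails.
(a) not (proximate cause) — holds.
(i) not (consent to enter) — not met.
(A) during posted hours — satisfied.
(B) not open/obvious — satisfied.
(C) exclusive control — holds.
(D) not (complaint lodged) — satisfied.
(E) not (commercial use) — met.
(ii): T AND T AND T AND T AND T → true.
(b) = F OR T = true.
(2) = T AND T = true.
Overall: F OR T → true.

Yes — liable.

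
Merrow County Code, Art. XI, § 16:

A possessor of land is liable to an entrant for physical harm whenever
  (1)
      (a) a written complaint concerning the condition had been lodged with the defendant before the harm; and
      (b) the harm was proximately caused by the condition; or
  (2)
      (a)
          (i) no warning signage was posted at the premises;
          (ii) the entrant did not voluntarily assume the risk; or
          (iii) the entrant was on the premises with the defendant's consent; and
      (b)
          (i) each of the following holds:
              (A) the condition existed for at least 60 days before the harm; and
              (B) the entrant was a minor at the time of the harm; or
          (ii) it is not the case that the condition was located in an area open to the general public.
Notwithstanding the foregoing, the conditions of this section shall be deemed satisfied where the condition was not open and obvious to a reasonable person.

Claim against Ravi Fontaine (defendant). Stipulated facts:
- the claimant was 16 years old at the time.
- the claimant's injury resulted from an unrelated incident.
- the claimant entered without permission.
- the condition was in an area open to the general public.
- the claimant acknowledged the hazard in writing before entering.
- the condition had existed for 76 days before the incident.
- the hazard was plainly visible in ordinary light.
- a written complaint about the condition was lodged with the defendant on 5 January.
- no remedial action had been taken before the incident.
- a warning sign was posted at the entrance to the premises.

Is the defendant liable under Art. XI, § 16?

(a) complaint lodged — met.
(b) proximate cause — fails.
(1) = T AND F = false.
(i) no signage posted — not met.
(ii) no assumed risk — fails.
(iii) consent to enter — fails.
(a) = F OR F OR F = false.
(A) condition ≥60 days old — holds.
(B) entrant a minor — met.
(i): T AND T → true.
(ii) not (public area) — not met.
(b): T OR F → true.
(2): F AND T → false.
So Overall is not satisfied (F OR F).
Exception (not open/obvious) — not satisfied.
Result: main false OR exception false → false.

No — not liable.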